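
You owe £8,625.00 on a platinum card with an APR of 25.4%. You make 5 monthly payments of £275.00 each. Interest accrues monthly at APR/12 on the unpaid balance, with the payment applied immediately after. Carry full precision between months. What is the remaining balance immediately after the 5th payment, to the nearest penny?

Monthly rate r = 25.4%/12 = 2.11667% = 0.0211667.
Each month: B ← B·(1+r) − £275.00.
Month 1: interest £182.56; balance after payment £8,532.56.
Month 2: interest £180.61; balance after payment £8,438.17.
Month 3: interest £178.61; balance after payment £8,341.78.
Month 4: interest £176.57; balance after payment £8,243.34.
Month 5: interest £174.48; balance after payment £8,142.83.

£8,142.83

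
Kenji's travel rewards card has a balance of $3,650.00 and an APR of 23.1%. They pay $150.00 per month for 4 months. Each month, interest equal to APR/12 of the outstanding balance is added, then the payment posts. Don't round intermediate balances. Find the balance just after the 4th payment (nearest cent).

Monthly rate r = 23.1%/12 = 1.925% = 0.01925.
Each month: B ← B·(1+r) − $150.00.
Month 1: interest $70.26; balance after payment $3,570.26.
Month 2: interest $68.73; balance after payment $3,488.99.
Month 3: interest $67.16; balance after payment $3,406.15.
Month 4: interest $65.57; balance after payment $3,321.72.

$3,321.72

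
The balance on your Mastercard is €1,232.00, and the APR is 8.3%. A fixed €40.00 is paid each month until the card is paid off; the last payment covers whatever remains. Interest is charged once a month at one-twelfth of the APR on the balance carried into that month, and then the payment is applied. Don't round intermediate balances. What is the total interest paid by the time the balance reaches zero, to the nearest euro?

Monthly rate r = 8.3%/12 = 0.691667% = 0.00691667.
Payoff takes n = ⌈−ln(1 − rB₀/P)/ln(1+r)⌉ = ⌈34.756⌉ = 35 payments; the last is €30.27.
Total paid = 34·€40.00 + €30.27 = €1,390.27.
Total interest = total paid − principal = €1,390.27 − €1,232.00 = €158.27.

€158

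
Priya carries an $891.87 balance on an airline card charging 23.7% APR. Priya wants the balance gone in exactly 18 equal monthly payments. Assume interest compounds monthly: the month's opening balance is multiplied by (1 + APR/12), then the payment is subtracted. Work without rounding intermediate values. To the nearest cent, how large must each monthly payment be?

$59.36

Monthly rate r = 23.7%/12 = 1.975% = 0.01975.
Level-payment amortization: P = B₀·r / (1 − (1+r)^(−n)) = 891.87·0.01975 / (1 − 1.01975^(−18)).
Denominator 1 − (1+r)^(−18) = 0.296744482.
P = 17.6144 / 0.296744482 ≈ 59.36.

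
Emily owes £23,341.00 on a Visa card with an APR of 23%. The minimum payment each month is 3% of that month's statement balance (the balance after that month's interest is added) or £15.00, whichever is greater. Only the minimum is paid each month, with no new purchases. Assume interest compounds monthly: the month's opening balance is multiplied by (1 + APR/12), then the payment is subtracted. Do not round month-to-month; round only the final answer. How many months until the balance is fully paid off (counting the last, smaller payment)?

389 months

Monthly rate r = 23%/12 = 1.91667% = 0.0191667.
While 3% of the post-interest balance exceeds £15.00, each month B ← (B·(1+r))·(1 − 0.03), i.e. B shrinks by the factor (1+r)·0.97 = 0.98859.
This holds for months 1–337. Entering month 338 the balance is £488.46; 3% of the post-interest balance is now below £15.00, so the flat £15.00 minimum applies from here.
From month 338 a fixed £15.00 at rate r clears £488.46 in 52 more payments. Total: 337 + 52 = 389 months.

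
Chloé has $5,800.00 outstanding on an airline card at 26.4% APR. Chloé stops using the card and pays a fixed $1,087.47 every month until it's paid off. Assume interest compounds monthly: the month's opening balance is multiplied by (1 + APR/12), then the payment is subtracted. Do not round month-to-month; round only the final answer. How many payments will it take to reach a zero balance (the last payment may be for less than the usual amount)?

Monthly rate r = 26.4%/12 = 2.2% = 0.022.
Recurrence: B ← B·(1+r) − $1,087.47.
Month 1: interest $127.60; balance after payment $4,840.13.
Month 2: interest $106.48; balance after payment $3,859.14.
Month 3: interest $84.90; balance after payment $2,856.57.
Month 4: interest $62.84; balance after payment $1,831.95.
Month 5: interest $40.30; balance after payment $784.78.
Month 6: interest $17.27; balance after payment $0.00.

6 months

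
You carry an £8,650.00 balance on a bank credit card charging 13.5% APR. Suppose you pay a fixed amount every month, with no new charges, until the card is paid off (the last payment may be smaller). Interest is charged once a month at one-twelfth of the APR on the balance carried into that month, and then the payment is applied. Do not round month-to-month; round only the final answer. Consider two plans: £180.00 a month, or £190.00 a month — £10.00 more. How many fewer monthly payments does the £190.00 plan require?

5 fewer payments

Monthly rate r = 13.5%/12 = 1.125% = 0.01125.
At £180.00/mo: n = ⌈−ln(1 − rB₀/P)/ln(1+r)⌉ = 70 payments (last £96.34); total interest = total paid − £8,650.00 = £3,866.34.
At £190.00/mo: 65 payments (last £30.89); total interest £3,540.89.
Payments saved = 70 − 65 = 5.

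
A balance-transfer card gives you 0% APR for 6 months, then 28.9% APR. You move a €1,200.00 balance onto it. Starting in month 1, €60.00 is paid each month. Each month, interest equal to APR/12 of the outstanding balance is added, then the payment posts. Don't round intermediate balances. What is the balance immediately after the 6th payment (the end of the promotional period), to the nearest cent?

Promo months 1–6 at r₀ = 0%/12 = 0; months 7+ at r₁ = 28.9%/12 = 0.0240833.
After month 6 (no interest yet): B = €1,200.00 − 6·€60.00 = €840.00.

€840.00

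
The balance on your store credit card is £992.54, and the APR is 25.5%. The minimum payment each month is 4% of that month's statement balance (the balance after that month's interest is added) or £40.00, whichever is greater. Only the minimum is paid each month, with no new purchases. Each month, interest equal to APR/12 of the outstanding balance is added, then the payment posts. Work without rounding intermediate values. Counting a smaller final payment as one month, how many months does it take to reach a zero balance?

Monthly rate r = 25.5%/12 = 2.125% = 0.02125.
While 4% of the post-interest balance exceeds £40.00, each month B ← (B·(1+r))·(1 − 0.04), i.e. B shrinks by the factor (1+r)·0.96 = 0.9804.
This holds for months 1–1. Entering month 2 the balance is £973.09; 4% of the post-interest balance is now below £40.00, so the flat £40.00 minimum applies from here.
From month 2 a fixed £40.00 at rate r clears £973.09 in 35 more payments. Total: 1 + 35 = 36 months.

36 months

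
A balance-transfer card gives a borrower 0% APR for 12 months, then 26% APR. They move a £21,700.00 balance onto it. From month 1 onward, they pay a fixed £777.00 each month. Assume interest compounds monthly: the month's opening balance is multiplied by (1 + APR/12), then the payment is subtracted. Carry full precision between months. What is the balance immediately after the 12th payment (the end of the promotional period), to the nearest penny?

£12,376.00

Promo months 1–12 at r₀ = 0%/12 = 0; months 13+ at r₁ = 26%/12 = 0.0216667.
After month 12 (no interest yet): B = £21,700.00 − 12·£777.00 = £12,376.00.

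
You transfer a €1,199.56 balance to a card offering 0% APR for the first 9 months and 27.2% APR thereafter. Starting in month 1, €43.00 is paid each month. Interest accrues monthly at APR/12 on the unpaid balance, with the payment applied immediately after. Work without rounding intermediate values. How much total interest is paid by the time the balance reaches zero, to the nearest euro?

Promo months 1–9 at r₀ = 0%/12 = 0; months 10+ at r₁ = 27.2%/12 = 0.0226667.
After month 9 (no interest yet): B = €1,199.56 − 9·€43.00 = €812.56.
Then at r₁ with €43.00/mo: n₂ = −ln(1 − r₁·B/P)/ln(1+r₁) ≈ 24.95 → 25 more payments.
Total paid = 33·€43.00 + €40.81 = €1,459.81; interest = €1,459.81 − €1,199.56 = €260.25.

€260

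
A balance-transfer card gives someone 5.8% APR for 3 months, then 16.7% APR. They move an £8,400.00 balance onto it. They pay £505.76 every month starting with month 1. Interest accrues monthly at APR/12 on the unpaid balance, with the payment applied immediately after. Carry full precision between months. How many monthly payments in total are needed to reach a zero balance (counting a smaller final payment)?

19 months

Promo months 1–3 at r₀ = 5.8%/12 = 0.00483333; months 4+ at r₁ = 16.7%/12 = 0.0139167.
After month 3: iterate B ← B·(1+r₀) − £505.76 for 3 months → £6,997.76.
Then at r₁ with £505.76/mo: n₂ = −ln(1 − r₁·B/P)/ln(1+r₁) ≈ 15.48 → 16 more payments.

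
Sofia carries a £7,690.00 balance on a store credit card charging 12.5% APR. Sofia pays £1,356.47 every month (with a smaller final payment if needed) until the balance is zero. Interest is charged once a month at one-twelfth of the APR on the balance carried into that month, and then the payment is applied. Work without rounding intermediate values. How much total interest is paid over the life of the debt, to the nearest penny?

Monthly rate r = 12.5%/12 = 1.04167% = 0.0104167.
Payoff takes n = ⌈−ln(1 − rB₀/P)/ln(1+r)⌉ = ⌈5.874⌉ = 6 payments; the last is £1,186.05.
Total paid = 5·£1,356.47 + £1,186.05 = £7,968.40.
Total interest = total paid − principal = £7,968.40 − £7,690.00 = £278.40.

£278.40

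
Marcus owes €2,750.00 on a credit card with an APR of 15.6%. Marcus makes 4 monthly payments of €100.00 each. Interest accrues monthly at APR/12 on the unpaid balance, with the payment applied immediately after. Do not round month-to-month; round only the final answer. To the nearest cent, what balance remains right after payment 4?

€2,487.94

Monthly rate r = 15.6%/12 = 1.3% = 0.013.
Each month: B ← B·(1+r) − €100.00.
Month 1: interest €35.75; balance after payment €2,685.75.
Month 2: interest €34.91; balance after payment €2,620.66.
Month 3: interest €34.07; balance after payment €2,554.73.
Month 4: interest €33.21; balance after payment €2,487.94.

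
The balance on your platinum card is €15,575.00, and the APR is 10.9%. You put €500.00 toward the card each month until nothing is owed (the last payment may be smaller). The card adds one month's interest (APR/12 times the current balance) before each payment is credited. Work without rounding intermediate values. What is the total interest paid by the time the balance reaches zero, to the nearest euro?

Monthly rate r = 10.9%/12 = 0.908333% = 0.00908333.
Payoff takes n = ⌈−ln(1 − rB₀/P)/ln(1+r)⌉ = ⌈36.783⌉ = 37 payments; the last is €391.88.
Total paid = 36·€500.00 + €391.88 = €18,391.88.
Total interest = total paid − principal = €18,391.88 − €15,575.00 = €2,816.88.

€2,817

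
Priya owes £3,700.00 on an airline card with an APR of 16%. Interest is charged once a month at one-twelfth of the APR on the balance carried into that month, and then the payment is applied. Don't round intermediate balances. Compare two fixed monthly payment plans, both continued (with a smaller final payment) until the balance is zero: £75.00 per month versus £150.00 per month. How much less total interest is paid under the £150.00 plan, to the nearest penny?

£1,555.13

Monthly rate r = 16%/12 = 1.33333% = 0.0133333.
At £75.00/mo: n = ⌈−ln(1 − rB₀/P)/ln(1+r)⌉ = 81 payments (last £71.80); total interest = total paid − £3,700.00 = £2,371.80.
At £150.00/mo: 31 payments (last £16.67); total interest £816.67.
Interest saved = £2,371.80 − £816.67 = £1,555.13.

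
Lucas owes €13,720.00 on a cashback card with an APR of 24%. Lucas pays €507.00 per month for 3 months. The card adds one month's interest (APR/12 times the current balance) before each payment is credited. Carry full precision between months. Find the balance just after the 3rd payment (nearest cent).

Monthly rate r = 24%/12 = 2% = 0.02.
Each month: B ← B·(1+r) − €507.00.
Month 1: interest €274.40; balance after payment €13,487.40.
Month 2: interest €269.75; balance after payment €13,250.15.
Month 3: interest €265.00; balance after payment €13,008.15.

€13,008.15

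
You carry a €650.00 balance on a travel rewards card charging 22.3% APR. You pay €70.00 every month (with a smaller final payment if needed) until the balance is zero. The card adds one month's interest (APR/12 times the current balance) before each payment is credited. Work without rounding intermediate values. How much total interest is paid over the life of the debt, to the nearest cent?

Monthly rate r = 22.3%/12 = 1.85833% = 0.0185833.
Payoff takes n = ⌈−ln(1 − rB₀/P)/ln(1+r)⌉ = ⌈10.287⌉ = 11 payments; the last is €20.24.
Total paid = 10·€70.00 + €20.24 = €720.24.
Total interest = total paid − principal = €720.24 − €650.00 = €70.24.

€70.24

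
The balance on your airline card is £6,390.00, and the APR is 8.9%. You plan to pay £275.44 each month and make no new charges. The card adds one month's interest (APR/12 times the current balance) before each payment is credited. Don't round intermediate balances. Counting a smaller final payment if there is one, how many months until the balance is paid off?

Monthly rate r = 8.9%/12 = 0.741667% = 0.00741667.
Recurrence: B ← B·(1+r) − £275.44.
Month 1: interest £47.39; balance after payment £6,161.95.
Month 2: interest £45.70; balance after payment £5,932.21.
Closed form: n = −ln(1 − rB₀/P)/ln(1+r) = −ln(0.82794)/ln(1.00742) ≈ 25.553, so the balance reaches zero during payment 26.

26 months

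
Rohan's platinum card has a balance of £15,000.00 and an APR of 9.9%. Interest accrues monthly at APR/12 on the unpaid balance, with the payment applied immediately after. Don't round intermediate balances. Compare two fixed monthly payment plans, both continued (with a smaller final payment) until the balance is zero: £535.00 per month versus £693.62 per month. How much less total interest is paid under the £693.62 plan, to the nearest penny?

£539.32

Monthly rate r = 9.9%/12 = 0.825% = 0.00825.
At £535.00/mo: n = ⌈−ln(1 − rB₀/P)/ln(1+r)⌉ = 33 payments (last £9.71); total interest = total paid − £15,000.00 = £2,129.71.
At £693.62/mo: 24 payments (last £637.13); total interest £1,590.39.
Interest saved = £2,129.71 − £1,590.39 = £539.32.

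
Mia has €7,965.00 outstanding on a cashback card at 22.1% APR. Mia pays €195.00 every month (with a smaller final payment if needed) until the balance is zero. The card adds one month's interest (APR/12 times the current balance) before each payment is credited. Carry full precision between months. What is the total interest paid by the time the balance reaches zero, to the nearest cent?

€6,945.21

Monthly rate r = 22.1%/12 = 1.84167% = 0.0184167.
Payoff takes n = ⌈−ln(1 − rB₀/P)/ln(1+r)⌉ = ⌈76.460⌉ = 77 payments; the last is €90.21.
Total paid = 76·€195.00 + €90.21 = €14,910.21.
Total interest = total paid − principal = €14,910.21 − €7,965.00 = €6,945.21.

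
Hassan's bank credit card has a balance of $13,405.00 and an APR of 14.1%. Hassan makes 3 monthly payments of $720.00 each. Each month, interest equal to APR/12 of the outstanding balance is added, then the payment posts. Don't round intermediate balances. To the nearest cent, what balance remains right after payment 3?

Monthly rate r = 14.1%/12 = 1.175% = 0.01175.
Each month: B ← B·(1+r) − $720.00.
Month 1: interest $157.51; balance after payment $12,842.51.
Month 2: interest $150.90; balance after payment $12,273.41.
Month 3: interest $144.21; balance after payment $11,697.62.

$11,697.62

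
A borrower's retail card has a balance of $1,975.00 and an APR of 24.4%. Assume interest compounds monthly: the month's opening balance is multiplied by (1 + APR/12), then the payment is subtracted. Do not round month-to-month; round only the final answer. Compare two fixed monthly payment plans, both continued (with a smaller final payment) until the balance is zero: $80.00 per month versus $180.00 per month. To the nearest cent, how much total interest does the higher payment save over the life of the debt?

Monthly rate r = 24.4%/12 = 2.03333% = 0.0203333.
At $80.00/mo: n = ⌈−ln(1 − rB₀/P)/ln(1+r)⌉ = 35 payments (last $50.72); total interest = total paid − $1,975.00 = $795.72.
At $180.00/mo: 13 payments (last $97.86); total interest $282.86.
Interest saved = $795.72 − $282.86 = $512.86.

$512.86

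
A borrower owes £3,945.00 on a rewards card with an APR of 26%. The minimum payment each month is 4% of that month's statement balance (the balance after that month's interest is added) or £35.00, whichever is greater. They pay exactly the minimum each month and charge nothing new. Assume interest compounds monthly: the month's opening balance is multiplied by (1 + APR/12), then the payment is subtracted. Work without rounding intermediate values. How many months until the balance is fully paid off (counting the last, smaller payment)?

Monthly rate r = 26%/12 = 2.16667% = 0.0216667.
While 4% of the post-interest balance exceeds £35.00, each month B ← (B·(1+r))·(1 − 0.04), i.e. B shrinks by the factor (1+r)·0.96 = 0.9808.
This holds for months 1–79. Entering month 80 the balance is £852.91; 4% of the post-interest balance is now below £35.00, so the flat £35.00 minimum applies from here.
From month 80 a fixed £35.00 at rate r clears £852.91 in 36 more payments. Total: 79 + 36 = 115 months.

115 months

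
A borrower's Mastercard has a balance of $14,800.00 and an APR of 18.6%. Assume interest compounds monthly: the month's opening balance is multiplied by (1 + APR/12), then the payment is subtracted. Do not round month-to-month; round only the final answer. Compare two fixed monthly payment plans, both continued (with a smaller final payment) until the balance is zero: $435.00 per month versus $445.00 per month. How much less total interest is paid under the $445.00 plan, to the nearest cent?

$229.56

Monthly rate r = 18.6%/12 = 1.55% = 0.0155.
At $435.00/mo: n = ⌈−ln(1 − rB₀/P)/ln(1+r)⌉ = 49 payments (last $315.18); total interest = total paid − $14,800.00 = $6,395.18.
At $445.00/mo: 48 payments (last $50.62); total interest $6,165.62.
Interest saved = $6,395.18 − $6,165.62 = $229.56.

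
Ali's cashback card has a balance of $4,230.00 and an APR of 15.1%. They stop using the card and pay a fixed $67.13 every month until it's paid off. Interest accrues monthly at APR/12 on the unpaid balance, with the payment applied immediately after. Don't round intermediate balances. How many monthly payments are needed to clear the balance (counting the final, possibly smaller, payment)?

126 payments

Monthly rate r = 15.1%/12 = 1.25833% = 0.0125833.
Recurrence: B ← B·(1+r) − $67.13.
Month 1: interest $53.23; balance after payment $4,216.10.
Month 2: interest $53.05; balance after payment $4,202.02.
Closed form: n = −ln(1 − rB₀/P)/ln(1+r) = −ln(0.2071)/ln(1.01258) ≈ 125.916, so the balance reaches zero during payment 126.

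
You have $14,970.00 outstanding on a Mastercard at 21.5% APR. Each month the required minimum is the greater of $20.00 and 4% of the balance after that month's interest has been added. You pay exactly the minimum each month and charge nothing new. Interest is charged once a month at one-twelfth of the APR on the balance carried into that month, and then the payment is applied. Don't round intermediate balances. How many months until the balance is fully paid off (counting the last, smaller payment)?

Monthly rate r = 21.5%/12 = 1.79167% = 0.0179167.
While 4% of the post-interest balance exceeds $20.00, each month B ← (B·(1+r))·(1 − 0.04), i.e. B shrinks by the factor (1+r)·0.96 = 0.9772.
This holds for months 1–149. Entering month 150 the balance is $481.68; 4% of the post-interest balance is now below $20.00, so the flat $20.00 minimum applies from here.
From month 150 a fixed $20.00 at rate r clears $481.68 in 32 more payments. Total: 149 + 32 = 181 months.

181 months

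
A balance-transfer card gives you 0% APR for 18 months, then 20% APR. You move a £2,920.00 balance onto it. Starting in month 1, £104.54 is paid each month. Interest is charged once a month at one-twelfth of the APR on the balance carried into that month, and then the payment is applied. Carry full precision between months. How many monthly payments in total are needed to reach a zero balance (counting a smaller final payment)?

Promo months 1–18 at r₀ = 0%/12 = 0; months 19+ at r₁ = 20%/12 = 0.0166667.
After month 18 (no interest yet): B = £2,920.00 − 18·£104.54 = £1,038.28.
Then at r₁ with £104.54/mo: n₂ = −ln(1 − r₁·B/P)/ln(1+r₁) ≈ 10.95 → 11 more payments.

29 months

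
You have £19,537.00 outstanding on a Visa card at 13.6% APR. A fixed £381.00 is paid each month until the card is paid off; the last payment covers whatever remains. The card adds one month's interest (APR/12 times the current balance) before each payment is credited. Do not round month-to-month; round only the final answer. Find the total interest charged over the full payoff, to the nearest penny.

Monthly rate r = 13.6%/12 = 1.13333% = 0.0113333.
Payoff takes n = ⌈−ln(1 − rB₀/P)/ln(1+r)⌉ = ⌈77.221⌉ = 78 payments; the last is £84.59.
Total paid = 77·£381.00 + £84.59 = £29,421.59.
Total interest = total paid − principal = £29,421.59 − £19,537.00 = £9,884.59.

£9,884.59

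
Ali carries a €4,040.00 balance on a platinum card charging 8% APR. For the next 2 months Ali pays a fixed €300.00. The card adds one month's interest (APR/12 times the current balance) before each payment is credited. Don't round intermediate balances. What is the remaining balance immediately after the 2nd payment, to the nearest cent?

Monthly rate r = 8%/12 = 0.666667% = 0.00666667.
Each month: B ← B·(1+r) − €300.00.
Month 1: interest €26.93; balance after payment €3,766.93.
Month 2: interest €25.11; balance after payment €3,492.05.

€3,492.05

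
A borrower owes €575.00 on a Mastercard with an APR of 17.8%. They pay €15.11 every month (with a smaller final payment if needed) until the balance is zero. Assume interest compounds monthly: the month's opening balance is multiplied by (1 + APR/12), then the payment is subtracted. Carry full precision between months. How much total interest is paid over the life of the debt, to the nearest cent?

Monthly rate r = 17.8%/12 = 1.48333% = 0.0148333.
Payoff takes n = ⌈−ln(1 − rB₀/P)/ln(1+r)⌉ = ⌈56.450⌉ = 57 payments; the last is €6.83.
Total paid = 56·€15.11 + €6.83 = €852.99.
Total interest = total paid − principal = €852.99 − €575.00 = €277.99.

€277.99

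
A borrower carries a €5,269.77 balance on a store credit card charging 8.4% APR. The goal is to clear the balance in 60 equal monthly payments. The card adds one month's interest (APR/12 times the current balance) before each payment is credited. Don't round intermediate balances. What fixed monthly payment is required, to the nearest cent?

Monthly rate r = 8.4%/12 = 0.7% = 0.007.
Level-payment amortization: P = B₀·r / (1 − (1+r)^(−n)) = 5269.77·0.007 / (1 − 1.007^(−60)).
Denominator 1 − (1+r)^(−60) = 0.341991101.
P = 36.8884 / 0.341991101 ≈ 107.86.

€107.86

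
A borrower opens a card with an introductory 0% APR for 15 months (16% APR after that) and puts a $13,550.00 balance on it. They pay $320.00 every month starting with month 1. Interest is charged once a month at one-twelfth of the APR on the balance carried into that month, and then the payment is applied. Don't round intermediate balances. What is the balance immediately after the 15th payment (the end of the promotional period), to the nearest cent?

Promo months 1–15 at r₀ = 0%/12 = 0; months 16+ at r₁ = 16%/12 = 0.0133333.
After month 15 (no interest yet): B = $13,550.00 − 15·$320.00 = $8,750.00.

$8,750.00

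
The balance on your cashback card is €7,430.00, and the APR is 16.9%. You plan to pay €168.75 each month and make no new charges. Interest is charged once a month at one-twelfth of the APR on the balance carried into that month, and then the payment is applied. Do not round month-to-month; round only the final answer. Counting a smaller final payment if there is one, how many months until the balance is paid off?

70 payments

Monthly rate r = 16.9%/12 = 1.40833% = 0.0140833.
Recurrence: B ← B·(1+r) − €168.75.
Month 1: interest €104.64; balance after payment €7,365.89.
Month 2: interest €103.74; balance after payment €7,300.88.
Closed form: n = −ln(1 − rB₀/P)/ln(1+r) = −ln(0.37992)/ln(1.01408) ≈ 69.203, so the balance reaches zero during payment 70.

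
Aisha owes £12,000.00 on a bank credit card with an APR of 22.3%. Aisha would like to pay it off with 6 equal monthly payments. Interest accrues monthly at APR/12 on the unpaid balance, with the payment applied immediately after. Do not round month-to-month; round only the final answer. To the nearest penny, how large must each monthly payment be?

£2,132.08

Monthly rate r = 22.3%/12 = 1.85833% = 0.0185833.
Level-payment amortization: P = B₀·r / (1 − (1+r)^(−n)) = 12000.00·0.0185833 / (1 − 1.01858^(−6)).
Denominator 1 − (1+r)^(−6) = 0.104592752.
P = 223 / 0.104592752 ≈ 2132.08.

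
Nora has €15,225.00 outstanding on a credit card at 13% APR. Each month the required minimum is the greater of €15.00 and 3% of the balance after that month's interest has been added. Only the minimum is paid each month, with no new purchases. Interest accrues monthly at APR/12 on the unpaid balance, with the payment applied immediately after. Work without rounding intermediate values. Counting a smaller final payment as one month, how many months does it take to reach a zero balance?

Monthly rate r = 13%/12 = 1.08333% = 0.0108333.
While 3% of the post-interest balance exceeds €15.00, each month B ← (B·(1+r))·(1 − 0.03), i.e. B shrinks by the factor (1+r)·0.97 = 0.98051.
This holds for months 1–175. Entering month 176 the balance is €485.88; 3% of the post-interest balance is now below €15.00, so the flat €15.00 minimum applies from here.
From month 176 a fixed €15.00 at rate r clears €485.88 in 41 more payments. Total: 175 + 41 = 216 months.

216 months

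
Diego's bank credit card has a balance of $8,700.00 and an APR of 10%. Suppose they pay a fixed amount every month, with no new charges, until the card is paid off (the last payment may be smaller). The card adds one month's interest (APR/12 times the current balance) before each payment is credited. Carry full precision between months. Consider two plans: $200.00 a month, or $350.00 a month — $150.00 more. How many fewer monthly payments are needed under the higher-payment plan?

27 fewer payments

Monthly rate r = 10%/12 = 0.833333% = 0.00833333.
At $200.00/mo: n = ⌈−ln(1 − rB₀/P)/ln(1+r)⌉ = 55 payments (last $49.94); total interest = total paid − $8,700.00 = $2,149.94.
At $350.00/mo: 28 payments (last $339.32); total interest $1,089.32.
Payments saved = 55 − 28 = 27.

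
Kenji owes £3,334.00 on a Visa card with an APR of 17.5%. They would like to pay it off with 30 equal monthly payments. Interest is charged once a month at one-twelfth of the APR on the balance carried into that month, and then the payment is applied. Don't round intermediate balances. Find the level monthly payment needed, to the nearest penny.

£138.01

Monthly rate r = 17.5%/12 = 1.45833% = 0.0145833.
Level-payment amortization: P = B₀·r / (1 − (1+r)^(−n)) = 3334.00·0.0145833 / (1 − 1.01458^(−30)).
Denominator 1 − (1+r)^(−30) = 0.35230837.
P = 48.6208 / 0.35230837 ≈ 138.01.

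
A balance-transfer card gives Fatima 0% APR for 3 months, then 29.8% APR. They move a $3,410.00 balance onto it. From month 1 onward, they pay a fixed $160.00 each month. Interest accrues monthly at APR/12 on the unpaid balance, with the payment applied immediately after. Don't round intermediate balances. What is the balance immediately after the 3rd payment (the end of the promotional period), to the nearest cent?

$2,930.00

Promo months 1–3 at r₀ = 0%/12 = 0; months 4+ at r₁ = 29.8%/12 = 0.0248333.
After month 3 (no interest yet): B = $3,410.00 − 3·$160.00 = $2,930.00.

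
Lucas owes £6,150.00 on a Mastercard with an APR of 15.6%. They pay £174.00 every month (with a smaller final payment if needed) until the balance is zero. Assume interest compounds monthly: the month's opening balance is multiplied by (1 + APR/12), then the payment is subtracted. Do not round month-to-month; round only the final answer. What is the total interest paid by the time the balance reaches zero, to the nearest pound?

Monthly rate r = 15.6%/12 = 1.3% = 0.013.
Payoff takes n = ⌈−ln(1 − rB₀/P)/ln(1+r)⌉ = ⌈47.632⌉ = 48 payments; the last is £110.27.
Total paid = 47·£174.00 + £110.27 = £8,288.27.
Total interest = total paid − principal = £8,288.27 − £6,150.00 = £2,138.27.

£2,138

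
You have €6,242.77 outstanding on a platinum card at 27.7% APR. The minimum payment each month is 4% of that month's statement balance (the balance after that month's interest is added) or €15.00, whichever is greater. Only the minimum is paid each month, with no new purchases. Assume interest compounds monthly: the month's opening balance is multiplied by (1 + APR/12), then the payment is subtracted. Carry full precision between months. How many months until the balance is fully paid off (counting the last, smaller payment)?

Monthly rate r = 27.7%/12 = 2.30833% = 0.0230833.
While 4% of the post-interest balance exceeds €15.00, each month B ← (B·(1+r))·(1 − 0.04), i.e. B shrinks by the factor (1+r)·0.96 = 0.98216.
This holds for months 1–158. Entering month 159 the balance is €363.22; 4% of the post-interest balance is now below €15.00, so the flat €15.00 minimum applies from here.
From month 159 a fixed €15.00 at rate r clears €363.22 in 36 more payments. Total: 158 + 36 = 194 months.

194 months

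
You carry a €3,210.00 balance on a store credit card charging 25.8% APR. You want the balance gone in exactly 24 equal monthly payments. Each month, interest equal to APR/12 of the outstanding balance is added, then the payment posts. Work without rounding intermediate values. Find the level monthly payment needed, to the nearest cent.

€172.61

Monthly rate r = 25.8%/12 = 2.15% = 0.0215.
Level-payment amortization: P = B₀·r / (1 − (1+r)^(−n)) = 3210.00·0.0215 / (1 − 1.0215^(−24)).
Denominator 1 − (1+r)^(−24) = 0.399823348.
P = 69.015 / 0.399823348 ≈ 172.61.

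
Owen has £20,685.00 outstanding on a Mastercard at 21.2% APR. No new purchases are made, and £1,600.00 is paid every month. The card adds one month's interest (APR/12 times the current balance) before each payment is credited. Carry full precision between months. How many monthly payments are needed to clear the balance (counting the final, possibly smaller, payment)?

Monthly rate r = 21.2%/12 = 1.76667% = 0.0176667.
Recurrence: B ← B·(1+r) − £1,600.00.
Month 1: interest £365.44; balance after payment £19,450.44.
Month 2: interest £343.62; balance after payment £18,194.06.
Closed form: n = −ln(1 − rB₀/P)/ln(1+r) = −ln(0.7716)/ln(1.01767) ≈ 14.806, so the balance reaches zero during payment 15.

15 payments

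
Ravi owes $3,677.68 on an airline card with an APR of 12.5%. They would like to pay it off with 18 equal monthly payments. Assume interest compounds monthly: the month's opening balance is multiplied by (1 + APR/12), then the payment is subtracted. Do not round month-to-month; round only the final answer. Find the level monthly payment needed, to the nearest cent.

$225.13

Monthly rate r = 12.5%/12 = 1.04167% = 0.0104167.
Level-payment amortization: P = B₀·r / (1 − (1+r)^(−n)) = 3677.68·0.0104167 / (1 − 1.01042^(−18)).
Denominator 1 − (1+r)^(−18) = 0.170166472.
P = 38.3092 / 0.170166472 ≈ 225.13.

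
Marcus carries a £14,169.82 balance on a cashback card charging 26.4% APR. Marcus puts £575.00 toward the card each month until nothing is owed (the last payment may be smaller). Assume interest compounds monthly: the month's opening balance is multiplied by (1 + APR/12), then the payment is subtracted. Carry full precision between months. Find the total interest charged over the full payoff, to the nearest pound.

£6,473

Monthly rate r = 26.4%/12 = 2.2% = 0.022.
Payoff takes n = ⌈−ln(1 − rB₀/P)/ln(1+r)⌉ = ⌈35.899⌉ = 36 payments; the last is £517.41.
Total paid = 35·£575.00 + £517.41 = £20,642.41.
Total interest = total paid − principal = £20,642.41 − £14,169.82 = £6,472.59.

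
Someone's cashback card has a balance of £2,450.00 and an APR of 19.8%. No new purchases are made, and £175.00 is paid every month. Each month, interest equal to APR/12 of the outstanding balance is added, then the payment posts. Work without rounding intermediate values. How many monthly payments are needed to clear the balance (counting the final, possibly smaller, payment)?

17 payments

Monthly rate r = 19.8%/12 = 1.65% = 0.0165.
Recurrence: B ← B·(1+r) − £175.00.
Month 1: interest £40.43; balance after payment £2,315.43.
Month 2: interest £38.20; balance after payment £2,178.63.
Closed form: n = −ln(1 − rB₀/P)/ln(1+r) = −ln(0.769)/ln(1.0165) ≈ 16.050, so the balance reaches zero during payment 17.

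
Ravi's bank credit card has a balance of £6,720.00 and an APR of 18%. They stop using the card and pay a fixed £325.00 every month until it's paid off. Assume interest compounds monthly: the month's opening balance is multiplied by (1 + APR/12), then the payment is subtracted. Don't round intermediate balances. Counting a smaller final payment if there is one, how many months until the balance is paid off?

25 payments

Monthly rate r = 18%/12 = 1.5% = 0.015.
Recurrence: B ← B·(1+r) − £325.00.
Month 1: interest £100.80; balance after payment £6,495.80.
Month 2: interest £97.44; balance after payment £6,268.24.
Closed form: n = −ln(1 − rB₀/P)/ln(1+r) = −ln(0.68985)/ln(1.015) ≈ 24.938, so the balance reaches zero during payment 25.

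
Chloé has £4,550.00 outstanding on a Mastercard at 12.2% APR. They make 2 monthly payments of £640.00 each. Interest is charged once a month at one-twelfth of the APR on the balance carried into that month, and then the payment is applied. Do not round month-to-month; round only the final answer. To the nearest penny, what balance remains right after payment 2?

Monthly rate r = 12.2%/12 = 1.01667% = 0.0101667.
Each month: B ← B·(1+r) − £640.00.
Month 1: interest £46.26; balance after payment £3,956.26.
Month 2: interest £40.22; balance after payment £3,356.48.

£3,356.48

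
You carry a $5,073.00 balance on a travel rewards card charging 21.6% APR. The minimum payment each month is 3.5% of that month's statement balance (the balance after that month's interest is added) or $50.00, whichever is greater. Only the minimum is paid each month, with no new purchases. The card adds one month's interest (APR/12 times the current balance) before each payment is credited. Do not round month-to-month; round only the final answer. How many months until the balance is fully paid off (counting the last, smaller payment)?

Monthly rate r = 21.6%/12 = 1.8% = 0.018.
While 3.5% of the post-interest balance exceeds $50.00, each month B ← (B·(1+r))·(1 − 0.035), i.e. B shrinks by the factor (1+r)·0.965 = 0.98237.
This holds for months 1–73. Entering month 74 the balance is $1,384.67; 3.5% of the post-interest balance is now below $50.00, so the flat $50.00 minimum applies from here.
From month 74 a fixed $50.00 at rate r clears $1,384.67 in 39 more payments. Total: 73 + 39 = 112 months.

112 months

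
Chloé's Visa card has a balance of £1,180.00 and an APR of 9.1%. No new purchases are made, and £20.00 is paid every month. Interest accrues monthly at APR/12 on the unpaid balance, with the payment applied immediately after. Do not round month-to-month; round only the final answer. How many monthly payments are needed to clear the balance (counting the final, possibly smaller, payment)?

79 payments

Monthly rate r = 9.1%/12 = 0.758333% = 0.00758333.
Recurrence: B ← B·(1+r) − £20.00.
Month 1: interest £8.95; balance after payment £1,168.95.
Month 2: interest £8.86; balance after payment £1,157.81.
Closed form: n = −ln(1 − rB₀/P)/ln(1+r) = −ln(0.55258)/ln(1.00758) ≈ 78.514, so the balance reaches zero during payment 79.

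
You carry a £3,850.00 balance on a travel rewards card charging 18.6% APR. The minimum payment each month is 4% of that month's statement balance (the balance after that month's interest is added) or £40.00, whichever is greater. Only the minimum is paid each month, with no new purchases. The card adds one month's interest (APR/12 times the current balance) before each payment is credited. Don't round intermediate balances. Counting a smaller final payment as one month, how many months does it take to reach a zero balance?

Monthly rate r = 18.6%/12 = 1.55% = 0.0155.
While 4% of the post-interest balance exceeds £40.00, each month B ← (B·(1+r))·(1 − 0.04), i.e. B shrinks by the factor (1+r)·0.96 = 0.97488.
This holds for months 1–54. Entering month 55 the balance is £974.59; 4% of the post-interest balance is now below £40.00, so the flat £40.00 minimum applies from here.
From month 55 a fixed £40.00 at rate r clears £974.59 in 31 more payments. Total: 54 + 31 = 85 months.

85 months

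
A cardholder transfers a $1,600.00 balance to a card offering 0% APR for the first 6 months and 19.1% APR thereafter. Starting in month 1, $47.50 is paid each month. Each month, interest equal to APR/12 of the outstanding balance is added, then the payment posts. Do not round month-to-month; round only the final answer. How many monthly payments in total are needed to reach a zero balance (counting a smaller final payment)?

43 months

Promo months 1–6 at r₀ = 0%/12 = 0; months 7+ at r₁ = 19.1%/12 = 0.0159167.
After month 6 (no interest yet): B = $1,600.00 − 6·$47.50 = $1,315.00.
Then at r₁ with $47.50/mo: n₂ = −ln(1 − r₁·B/P)/ln(1+r₁) ≈ 36.79 → 37 more payments.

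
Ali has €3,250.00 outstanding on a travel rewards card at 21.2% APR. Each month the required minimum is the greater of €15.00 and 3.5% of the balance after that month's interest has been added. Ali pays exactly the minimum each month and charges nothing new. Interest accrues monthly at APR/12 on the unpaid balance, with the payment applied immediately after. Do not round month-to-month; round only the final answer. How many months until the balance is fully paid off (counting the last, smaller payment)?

Monthly rate r = 21.2%/12 = 1.76667% = 0.0176667.
While 3.5% of the post-interest balance exceeds €15.00, each month B ← (B·(1+r))·(1 − 0.035), i.e. B shrinks by the factor (1+r)·0.965 = 0.98205.
This holds for months 1–113. Entering month 114 the balance is €419.66; 3.5% of the post-interest balance is now below €15.00, so the flat €15.00 minimum applies from here.
From month 114 a fixed €15.00 at rate r clears €419.66 in 39 more payments. Total: 113 + 39 = 152 months.

152 months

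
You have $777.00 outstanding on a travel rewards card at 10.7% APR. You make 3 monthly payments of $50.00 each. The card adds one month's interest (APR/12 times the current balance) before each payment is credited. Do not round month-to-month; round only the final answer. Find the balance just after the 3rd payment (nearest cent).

$646.63

Monthly rate r = 10.7%/12 = 0.891667% = 0.00891667.
Each month: B ← B·(1+r) − $50.00.
Month 1: interest $6.93; balance after payment $733.93.
Month 2: interest $6.54; balance after payment $690.47.
Month 3: interest $6.16; balance after payment $646.63.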